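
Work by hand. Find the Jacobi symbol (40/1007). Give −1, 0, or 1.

-1

Pull out 2^3: since 1007 ≡ 7 (mod 8), (2/1007) = +1, so (2/1007)^3 = +1.
Reciprocity: 5 ≡ 1 and 1007 ≡ 3 (mod 4), so (5/1007) = +(1007/5).
Reduce top mod 5: now compute (2/5).
Pull out 2: since 5 ≡ 5 (mod 8), (2/5) = -1.
Reached (1/5) = 1. Collecting the sign flips along the way, the symbol is -1.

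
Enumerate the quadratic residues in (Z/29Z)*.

Square k = 1,…,14 (k and 29−k give the same square):
1²=1, 2²=4, 3²=9, 4²=16, 5²=25, 6²≡7, 7²≡20, 8²≡6, 9²≡23, 10²≡13, 11²≡5, 12²≡28, 13²≡24, 14²≡22 (mod 29).
So the quadratic residues mod 29 are {1, 4, 5, 6, 7, 9, 13, 16, 20, 22, 23, 24, 25, 28}.

1, 4, 5, 6, 7, 9, 13, 16, 20, 22, 23, 24, 25, 28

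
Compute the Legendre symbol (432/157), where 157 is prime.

1

First reduce: 432 ≡ 118 (mod 157).
Pull out 2: since 157 ≡ 5 (mod 8), (2/157) = -1.
Reciprocity: 59 ≡ 3 and 157 ≡ 1 (mod 4), so (59/157) = +(157/59).
Reduce top mod 59: now compute (39/59).
Reciprocity: 39 ≡ 3 and 59 ≡ 3 (mod 4), so (39/59) = −(59/39).
Reduce top mod 39: now compute (20/39).
Pull out 2^2: since 39 ≡ 7 (mod 8), (2/39) = +1, so (2/39)^2 = +1.
Reciprocity: 5 ≡ 1 and 39 ≡ 3 (mod 4), so (5/39) = +(39/5).
Reduce top mod 5: now compute (4/5).
Pull out 2^2: since 5 ≡ 5 (mod 8), (2/5) = -1, so (2/5)^2 = +1.
Reached (1/5) = 1. Collecting the sign flips along the way, the symbol is +1.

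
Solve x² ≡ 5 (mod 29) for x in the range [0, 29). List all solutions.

29 ≡ 1 (mod 4), so we find a root by search.
Trying successive values, 11² = 121 ≡ 5 (mod 29). The other root is 29 − 11 = 18.

11, 18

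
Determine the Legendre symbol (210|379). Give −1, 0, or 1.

-1

Pull out 2: since 379 ≡ 3 (mod 8), (2/379) = -1.
Reciprocity: 105 ≡ 1 and 379 ≡ 3 (mod 4), so (105/379) = +(379/105).
Reduce top mod 105: now compute (64/105).
Pull out 2^6: since 105 ≡ 1 (mod 8), (2/105) = +1, so (2/105)^6 = +1.
Reached (1/105) = 1. Collecting the sign flips along the way, the symbol is -1.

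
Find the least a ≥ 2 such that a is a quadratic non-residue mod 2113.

(2/2113) = +1, so 2 is a residue.
(3/2113) = +1, so 3 is a residue.
(4/2113) = +1, so 4 is a residue.
(5/2113) = −1, so 5 is the smallest positive non-residue mod 2113.

5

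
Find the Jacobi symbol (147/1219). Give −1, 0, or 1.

Reciprocity: 147 ≡ 3 and 1219 ≡ 3 (mod 4), so (147/1219) = −(1219/147).
Reduce top mod 147: now compute (43/147).
Reciprocity: 43 ≡ 3 and 147 ≡ 3 (mod 4), so (43/147) = −(147/43).
Reduce top mod 43: now compute (18/43).
Pull out 2: since 43 ≡ 3 (mod 8), (2/43) = -1.
Reciprocity: 9 ≡ 1 and 43 ≡ 3 (mod 4), so (9/43) = +(43/9).
Reduce top mod 9: now compute (7/9).
Reciprocity: 7 ≡ 3 and 9 ≡ 1 (mod 4), so (7/9) = +(9/7).
Reduce top mod 7: now compute (2/7).
Pull out 2: since 7 ≡ 7 (mod 8), (2/7) = +1.
Reached (1/7) = 1. Collecting the sign flips along the way, the symbol is -1.

-1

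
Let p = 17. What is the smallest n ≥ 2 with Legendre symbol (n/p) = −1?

3

(2/17) = +1, so 2 is a residue.
(3/17) = −1, so 3 is the smallest positive non-residue mod 17.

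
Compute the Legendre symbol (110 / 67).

First reduce: 110 ≡ 43 (mod 67).
Reciprocity: 43 ≡ 3 and 67 ≡ 3 (mod 4), so (43/67) = −(67/43).
Reduce top mod 43: now compute (24/43).
Pull out 2^3: since 43 ≡ 3 (mod 8), (2/43) = -1, so (2/43)^3 = -1.
Reciprocity: 3 ≡ 3 and 43 ≡ 3 (mod 4), so (3/43) = −(43/3).
Reduce top mod 3: now compute (1/3).
Reached (1/3) = 1. Collecting the sign flips along the way, the symbol is -1.

-1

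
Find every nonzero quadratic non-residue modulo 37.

Square k = 1,…,18 (k and 37−k give the same square):
1²=1, 2²=4, 3²=9, 4²=16, 5²=25, 6²=36, 7²≡12, 8²≡27, 9²≡7, 10²≡26, 11²≡10, 12²≡33, 13²≡21, 14²≡11, 15²≡3, 16²≡34, 17²≡30, 18²≡28 (mod 37).
The residues are {1, 3, 4, 7, 9, 10, 11, 12, 16, 21, 25, 26, 27, 28, 30, 33, 34, 36}; the non-residues are the remaining 18 nonzero classes.

2,5,6,8,13,14,15,17,18,19,20,22,23,24,29,31,32,35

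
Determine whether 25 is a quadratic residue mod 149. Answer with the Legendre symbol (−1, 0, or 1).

1

Euler's criterion: (25/149) ≡ 25^74 (mod 149).
25^2 ≡ 29 (mod 149)
25^4 ≡ 96 (mod 149)
25^8 ≡ 127 (mod 149)
25^16 ≡ 37 (mod 149)
25^32 ≡ 28 (mod 149)
25^64 ≡ 39 (mod 149)
25^74 = 25^(64+8+2) ≡ 1 (mod 149).
Result is 1, so (25/149) = 1.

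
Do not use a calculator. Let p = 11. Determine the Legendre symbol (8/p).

-1

Pull out 2^3: since 11 ≡ 3 (mod 8), (2/11) = -1, so (2/11)^3 = -1.
Reached (1/11) = 1. Collecting the sign flips along the way, the symbol is -1.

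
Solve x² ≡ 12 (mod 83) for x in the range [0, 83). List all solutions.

Since 83 ≡ 3 (mod 4), a square root of 12 is 12^((83+1)/4) = 12^21 mod 83.
Repeated squaring: 12^2≡61, 12^4≡69, 12^8≡30, 12^16≡70 (mod 83).
12^21 = 12^(16+4+1) ≡ 26 (mod 83).
Check: 26² = 676 ≡ 12 (mod 83). The two roots are 26 and 57.

26, 57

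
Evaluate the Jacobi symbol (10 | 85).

Pull out 2: since 85 ≡ 5 (mod 8), (2/85) = -1.
Reciprocity: 5 ≡ 1 and 85 ≡ 1 (mod 4), so (5/85) = +(85/5).
Reduce top mod 5: now compute (0/5).
Top reduces to 0: gcd > 1, so the symbol is 0.

0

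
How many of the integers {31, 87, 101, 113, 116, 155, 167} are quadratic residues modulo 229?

(31/229) = -1 → non-residue.
(87/229) = -1 → non-residue.
(101/229) = -1 → non-residue.
(113/229) = -1 → non-residue.
(116/229) = -1 → non-residue.
(155/229) = -1 → non-residue.
(167/229) = +1 → QR.
Total quadratic residues among the 7: 1.

1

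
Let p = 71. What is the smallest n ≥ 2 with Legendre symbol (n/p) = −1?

7

(2/71) = +1, so 2 is a residue.
(3/71) = +1, so 3 is a residue.
(4/71) = +1, so 4 is a residue.
(5/71) = +1, so 5 is a residue.
(6/71) = +1, so 6 is a residue.
(7/71) = −1, so 7 is the smallest positive non-residue mod 71.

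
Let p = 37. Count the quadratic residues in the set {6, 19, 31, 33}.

(6/37) = -1 → non-residue.
(19/37) = -1 → non-residue.
(31/37) = -1 → non-residue.
(33/37) = +1 → QR.
Total quadratic residues among the 4: 1.

1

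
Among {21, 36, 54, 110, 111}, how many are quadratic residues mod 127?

2

(21/127) = +1 → QR.
(36/127) = +1 → QR.
(54/127) = -1 → non-residue.
(110/127) = -1 → non-residue.
(111/127) = -1 → non-residue.
Total quadratic residues among the 5: 2.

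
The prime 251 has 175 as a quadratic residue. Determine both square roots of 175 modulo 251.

41, 210

Since 251 ≡ 3 (mod 4), a square root of 175 is 175^((251+1)/4) = 175^63 mod 251.
Repeated squaring: 175^2≡3, 175^4≡9, 175^8≡81, 175^16≡35, 175^32≡221 (mod 251).
175^63 = 175^(32+16+8+4+2+1) ≡ 41 (mod 251).
Check: 41² = 1681 ≡ 175 (mod 251). The two roots are 41 and 210.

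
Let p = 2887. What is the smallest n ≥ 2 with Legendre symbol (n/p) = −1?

3

(2/2887) = +1, so 2 is a residue.
(3/2887) = −1, so 3 is the smallest positive non-residue mod 2887.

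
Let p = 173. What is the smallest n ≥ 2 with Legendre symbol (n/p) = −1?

(2/173) = −1, so 2 is the smallest positive non-residue mod 173.

2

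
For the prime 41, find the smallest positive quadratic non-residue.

(2/41) = +1, so 2 is a residue.
(3/41) = −1, so 3 is the smallest positive non-residue mod 41.

3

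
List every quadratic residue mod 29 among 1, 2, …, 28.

Square k = 1,…,14 (k and 29−k give the same square):
1²=1, 2²=4, 3²=9, 4²=16, 5²=25, 6²≡7, 7²≡20, 8²≡6, 9²≡23, 10²≡13, 11²≡5, 12²≡28, 13²≡24, 14²≡22 (mod 29).
So the quadratic residues mod 29 are {1, 4, 5, 6, 7, 9, 13, 16, 20, 22, 23, 24, 25, 28}.

1 4 5 6 7 9 13 16 20 22 23 24 25 28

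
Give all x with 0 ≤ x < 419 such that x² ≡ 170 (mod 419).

111, 308

Since 419 ≡ 3 (mod 4), a square root of 170 is 170^((419+1)/4) = 170^105 mod 419.
Repeated squaring: 170^2≡408, 170^4≡121, 170^8≡395, 170^16≡157, 170^32≡347, 170^64≡156 (mod 419).
170^105 = 170^(64+32+8+1) ≡ 111 (mod 419).
Check: 111² = 12321 ≡ 170 (mod 419). The two roots are 111 and 308.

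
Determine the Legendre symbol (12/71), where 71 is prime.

1

Pull out 2^2: since 71 ≡ 7 (mod 8), (2/71) = +1, so (2/71)^2 = +1.
Reciprocity: 3 ≡ 3 and 71 ≡ 3 (mod 4), so (3/71) = −(71/3).
Reduce top mod 3: now compute (2/3).
Pull out 2: since 3 ≡ 3 (mod 8), (2/3) = -1.
Reached (1/3) = 1. Collecting the sign flips along the way, the symbol is +1.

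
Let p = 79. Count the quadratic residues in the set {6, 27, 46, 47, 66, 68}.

(6/79) = -1 → non-residue.
(27/79) = -1 → non-residue.
(46/79) = +1 → QR.
(47/79) = -1 → non-residue.
(66/79) = -1 → non-residue.
(68/79) = -1 → non-residue.
Total quadratic residues among the 6: 1.

1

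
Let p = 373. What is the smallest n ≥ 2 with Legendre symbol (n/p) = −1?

2

(2/373) = −1, so 2 is the smallest positive non-residue mod 373.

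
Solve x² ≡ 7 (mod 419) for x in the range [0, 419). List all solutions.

Since 419 ≡ 3 (mod 4), a square root of 7 is 7^((419+1)/4) = 7^105 mod 419.
Repeated squaring: 7^2≡49, 7^4≡306, 7^8≡199, 7^16≡215, 7^32≡135, 7^64≡208 (mod 419).
7^105 = 7^(64+32+8+1) ≡ 114 (mod 419).
Check: 114² = 12996 ≡ 7 (mod 419). The two roots are 114 and 305.

114, 305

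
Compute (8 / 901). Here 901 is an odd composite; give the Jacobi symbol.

Pull out 2^3: since 901 ≡ 5 (mod 8), (2/901) = -1, so (2/901)^3 = -1.
Reached (1/901) = 1. Collecting the sign flips along the way, the symbol is -1.

-1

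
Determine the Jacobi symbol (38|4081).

Pull out 2: since 4081 ≡ 1 (mod 8), (2/4081) = +1.
Reciprocity: 19 ≡ 3 and 4081 ≡ 1 (mod 4), so (19/4081) = +(4081/19).
Reduce top mod 19: now compute (15/19).
Reciprocity: 15 ≡ 3 and 19 ≡ 3 (mod 4), so (15/19) = −(19/15).
Reduce top mod 15: now compute (4/15).
Pull out 2^2: since 15 ≡ 7 (mod 8), (2/15) = +1, so (2/15)^2 = +1.
Reached (1/15) = 1. Collecting the sign flips along the way, the symbol is -1.

-1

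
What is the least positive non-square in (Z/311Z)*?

11

(2/311) = +1, so 2 is a residue.
(3/311) = +1, so 3 is a residue.
(4/311) = +1, so 4 is a residue.
(5/311) = +1, so 5 is a residue.
(6/311) = +1, so 6 is a residue.
(7/311) = +1, so 7 is a residue.
(8/311) = +1, so 8 is a residue.
(9/311) = +1, so 9 is a residue.
(10/311) = +1, so 10 is a residue.
(11/311) = −1, so 11 is the smallest positive non-residue mod 311.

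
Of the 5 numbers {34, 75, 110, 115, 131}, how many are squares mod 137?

(34/137) = +1 → QR.
(75/137) = -1 → non-residue.
(110/137) = -1 → non-residue.
(115/137) = +1 → QR.
(131/137) = -1 → non-residue.
Total quadratic residues among the 5: 2.

2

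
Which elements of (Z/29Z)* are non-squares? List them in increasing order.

Square k = 1,…,14 (k and 29−k give the same square):
1²=1, 2²=4, 3²=9, 4²=16, 5²=25, 6²≡7, 7²≡20, 8²≡6, 9²≡23, 10²≡13, 11²≡5, 12²≡28, 13²≡24, 14²≡22 (mod 29).
The residues are {1, 4, 5, 6, 7, 9, 13, 16, 20, 22, 23, 24, 25, 28}; the non-residues are the remaining 14 nonzero classes.

2 3 8 10 11 12 14 15 17 18 19 21 26 27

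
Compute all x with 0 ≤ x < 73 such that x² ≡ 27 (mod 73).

10, 63

73 ≡ 1 (mod 4), so we find a root by search.
Trying successive values, 10² = 100 ≡ 27 (mod 73). The other root is 73 − 10 = 63.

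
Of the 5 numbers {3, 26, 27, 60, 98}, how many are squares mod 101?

(3/101) = -1 → non-residue.
(26/101) = -1 → non-residue.
(27/101) = -1 → non-residue.
(60/101) = -1 → non-residue.
(98/101) = -1 → non-residue.
Total quadratic residues among the 5: 0.

0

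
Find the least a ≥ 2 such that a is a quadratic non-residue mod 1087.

(2/1087) = +1, so 2 is a residue.
(3/1087) = −1, so 3 is the smallest positive non-residue mod 1087.

3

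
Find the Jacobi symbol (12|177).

0

Pull out 2^2: since 177 ≡ 1 (mod 8), (2/177) = +1, so (2/177)^2 = +1.
Reciprocity: 3 ≡ 3 and 177 ≡ 1 (mod 4), so (3/177) = +(177/3).
Reduce top mod 3: now compute (0/3).
Top reduces to 0: gcd > 1, so the symbol is 0.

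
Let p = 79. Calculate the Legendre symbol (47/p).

-1

Reciprocity: 47 ≡ 3 and 79 ≡ 3 (mod 4), so (47/79) = −(79/47).
Reduce top mod 47: now compute (32/47).
Pull out 2^5: since 47 ≡ 7 (mod 8), (2/47) = +1, so (2/47)^5 = +1.
Reached (1/47) = 1. Collecting the sign flips along the way, the symbol is -1.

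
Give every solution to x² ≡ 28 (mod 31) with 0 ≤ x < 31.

11, 20

Since 31 ≡ 3 (mod 4), a square root of 28 is 28^((31+1)/4) = 28^8 mod 31.
Repeated squaring: 28^2≡9, 28^4≡19, 28^8≡20 (mod 31).
28^8 = 28^(8) ≡ 20 (mod 31).
Check: 20² = 400 ≡ 28 (mod 31). The two roots are 11 and 20.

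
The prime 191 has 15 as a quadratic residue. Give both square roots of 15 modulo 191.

Since 191 ≡ 3 (mod 4), a square root of 15 is 15^((191+1)/4) = 15^48 mod 191.
Repeated squaring: 15^2≡34, 15^4≡10, 15^8≡100, 15^16≡68, 15^32≡40 (mod 191).
15^48 = 15^(32+16) ≡ 46 (mod 191).
Check: 46² = 2116 ≡ 15 (mod 191). The two roots are 46 and 145.

46, 145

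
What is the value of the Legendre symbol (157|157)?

First reduce: 157 ≡ 0 (mod 157).
Top reduces to 0: gcd > 1, so the symbol is 0.

0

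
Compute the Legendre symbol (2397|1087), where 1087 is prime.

1

First reduce: 2397 ≡ 223 (mod 1087).
Reciprocity: 223 ≡ 3 and 1087 ≡ 3 (mod 4), so (223/1087) = −(1087/223).
Reduce top mod 223: now compute (195/223).
Reciprocity: 195 ≡ 3 and 223 ≡ 3 (mod 4), so (195/223) = −(223/195).
Reduce top mod 195: now compute (28/195).
Pull out 2^2: since 195 ≡ 3 (mod 8), (2/195) = -1, so (2/195)^2 = +1.
Reciprocity: 7 ≡ 3 and 195 ≡ 3 (mod 4), so (7/195) = −(195/7).
Reduce top mod 7: now compute (6/7).
Pull out 2: since 7 ≡ 7 (mod 8), (2/7) = +1.
Reciprocity: 3 ≡ 3 and 7 ≡ 3 (mod 4), so (3/7) = −(7/3).
Reduce top mod 3: now compute (1/3).
Reached (1/3) = 1. Collecting the sign flips along the way, the symbol is +1.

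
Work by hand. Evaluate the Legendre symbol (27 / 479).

1

Euler's criterion: (27/479) ≡ 27^239 (mod 479).
27^2 ≡ 250 (mod 479)
27^4 ≡ 230 (mod 479)
27^8 ≡ 210 (mod 479)
27^16 ≡ 32 (mod 479)
27^32 ≡ 66 (mod 479)
27^64 ≡ 45 (mod 479)
27^128 ≡ 109 (mod 479)
27^239 = 27^(128+64+32+8+4+2+1) ≡ 1 (mod 479).
Result is 1, so (27/479) = 1.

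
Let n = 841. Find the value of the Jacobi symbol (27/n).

1

Reciprocity: 27 ≡ 3 and 841 ≡ 1 (mod 4), so (27/841) = +(841/27).
Reduce top mod 27: now compute (4/27).
Pull out 2^2: since 27 ≡ 3 (mod 8), (2/27) = -1, so (2/27)^2 = +1.
Reached (1/27) = 1. Collecting the sign flips along the way, the symbol is +1.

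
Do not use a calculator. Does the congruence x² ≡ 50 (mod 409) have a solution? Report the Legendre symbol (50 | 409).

1

Pull out 2: since 409 ≡ 1 (mod 8), (2/409) = +1.
Reciprocity: 25 ≡ 1 and 409 ≡ 1 (mod 4), so (25/409) = +(409/25).
Reduce top mod 25: now compute (9/25).
Reciprocity: 9 ≡ 1 and 25 ≡ 1 (mod 4), so (9/25) = +(25/9).
Reduce top mod 9: now compute (7/9).
Reciprocity: 7 ≡ 3 and 9 ≡ 1 (mod 4), so (7/9) = +(9/7).
Reduce top mod 7: now compute (2/7).
Pull out 2: since 7 ≡ 7 (mod 8), (2/7) = +1.
Reached (1/7) = 1. Collecting the sign flips along the way, the symbol is +1.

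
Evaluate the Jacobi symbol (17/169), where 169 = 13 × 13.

Reciprocity: 17 ≡ 1 and 169 ≡ 1 (mod 4), so (17/169) = +(169/17).
Reduce top mod 17: now compute (16/17).
Pull out 2^4: since 17 ≡ 1 (mod 8), (2/17) = +1, so (2/17)^4 = +1.
Reached (1/17) = 1. Collecting the sign flips along the way, the symbol is +1.

1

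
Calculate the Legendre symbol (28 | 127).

Pull out 2^2: since 127 ≡ 7 (mod 8), (2/127) = +1, so (2/127)^2 = +1.
Reciprocity: 7 ≡ 3 and 127 ≡ 3 (mod 4), so (7/127) = −(127/7).
Reduce top mod 7: now compute (1/7).
Reached (1/7) = 1. Collecting the sign flips along the way, the symbol is -1.

-1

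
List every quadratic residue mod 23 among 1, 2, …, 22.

1 2 3 4 6 8 9 12 13 16 18

Square k = 1,…,11 (k and 23−k give the same square):
1²=1, 2²=4, 3²=9, 4²=16, 5²≡2, 6²≡13, 7²≡3, 8²≡18, 9²≡12, 10²≡8, 11²≡6 (mod 23).
So the quadratic residues mod 23 are {1, 2, 3, 4, 6, 8, 9, 12, 13, 16, 18}.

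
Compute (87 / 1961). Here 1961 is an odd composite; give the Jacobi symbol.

Reciprocity: 87 ≡ 3 and 1961 ≡ 1 (mod 4), so (87/1961) = +(1961/87).
Reduce top mod 87: now compute (47/87).
Reciprocity: 47 ≡ 3 and 87 ≡ 3 (mod 4), so (47/87) = −(87/47).
Reduce top mod 47: now compute (40/47).
Pull out 2^3: since 47 ≡ 7 (mod 8), (2/47) = +1, so (2/47)^3 = +1.
Reciprocity: 5 ≡ 1 and 47 ≡ 3 (mod 4), so (5/47) = +(47/5).
Reduce top mod 5: now compute (2/5).
Pull out 2: since 5 ≡ 5 (mod 8), (2/5) = -1.
Reached (1/5) = 1. Collecting the sign flips along the way, the symbol is +1.

1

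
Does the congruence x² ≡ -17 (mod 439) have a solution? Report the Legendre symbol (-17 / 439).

First reduce: -17 ≡ 422 (mod 439).
Pull out 2: since 439 ≡ 7 (mod 8), (2/439) = +1.
Reciprocity: 211 ≡ 3 and 439 ≡ 3 (mod 4), so (211/439) = −(439/211).
Reduce top mod 211: now compute (17/211).
Reciprocity: 17 ≡ 1 and 211 ≡ 3 (mod 4), so (17/211) = +(211/17).
Reduce top mod 17: now compute (7/17).
Reciprocity: 7 ≡ 3 and 17 ≡ 1 (mod 4), so (7/17) = +(17/7).
Reduce top mod 7: now compute (3/7).
Reciprocity: 3 ≡ 3 and 7 ≡ 3 (mod 4), so (3/7) = −(7/3).
Reduce top mod 3: now compute (1/3).
Reached (1/3) = 1. Collecting the sign flips along the way, the symbol is +1.

1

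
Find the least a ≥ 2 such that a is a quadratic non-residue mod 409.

(2/409) = +1, so 2 is a residue.
(3/409) = +1, so 3 is a residue.
(4/409) = +1, so 4 is a residue.
(5/409) = +1, so 5 is a residue.
(6/409) = +1, so 6 is a residue.
(7/409) = −1, so 7 is the smallest positive non-residue mod 409.

7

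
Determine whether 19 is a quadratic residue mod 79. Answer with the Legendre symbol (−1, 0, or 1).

1

Euler's criterion: (19/79) ≡ 19^39 (mod 79).
19^2 ≡ 45 (mod 79)
19^4 ≡ 50 (mod 79)
19^8 ≡ 51 (mod 79)
19^16 ≡ 73 (mod 79)
19^32 ≡ 36 (mod 79)
19^39 = 19^(32+4+2+1) ≡ 1 (mod 79).
Result is 1, so (19/79) = 1.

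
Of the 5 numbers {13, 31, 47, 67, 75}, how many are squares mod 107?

(13/107) = +1 → QR.
(31/107) = -1 → non-residue.
(47/107) = +1 → QR.
(67/107) = -1 → non-residue.
(75/107) = +1 → QR.
Total quadratic residues among the 5: 3.

3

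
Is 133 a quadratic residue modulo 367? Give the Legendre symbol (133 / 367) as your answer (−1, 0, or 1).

-1

Euler's criterion: (133/367) ≡ 133^183 (mod 367).
133^2 ≡ 73 (mod 367)
133^4 ≡ 191 (mod 367)
133^8 ≡ 148 (mod 367)
133^16 ≡ 251 (mod 367)
133^32 ≡ 244 (mod 367)
133^64 ≡ 82 (mod 367)
133^128 ≡ 118 (mod 367)
133^183 = 133^(128+32+16+4+2+1) ≡ 366 (mod 367).
Result is 366 ≡ −1, so (133/367) = −1.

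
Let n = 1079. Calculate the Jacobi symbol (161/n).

Reciprocity: 161 ≡ 1 and 1079 ≡ 3 (mod 4), so (161/1079) = +(1079/161).
Reduce top mod 161: now compute (113/161).
Reciprocity: 113 ≡ 1 and 161 ≡ 1 (mod 4), so (113/161) = +(161/113).
Reduce top mod 113: now compute (48/113).
Pull out 2^4: since 113 ≡ 1 (mod 8), (2/113) = +1, so (2/113)^4 = +1.
Reciprocity: 3 ≡ 3 and 113 ≡ 1 (mod 4), so (3/113) = +(113/3).
Reduce top mod 3: now compute (2/3).
Pull out 2: since 3 ≡ 3 (mod 8), (2/3) = -1.
Reached (1/3) = 1. Collecting the sign flips along the way, the symbol is -1.

-1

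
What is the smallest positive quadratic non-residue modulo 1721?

(2/1721) = +1, so 2 is a residue.
(3/1721) = −1, so 3 is the smallest positive non-residue mod 1721.

3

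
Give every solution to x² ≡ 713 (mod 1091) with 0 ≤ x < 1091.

Since 1091 ≡ 3 (mod 4), a square root of 713 is 713^((1091+1)/4) = 713^273 mod 1091.
Repeated squaring: 713^2≡1054, 713^4≡278, 713^8≡914, 713^16≡781, 713^32≡92, 713^64≡827, 713^128≡963, 713^256≡19 (mod 1091).
713^273 = 713^(256+16+1) ≡ 780 (mod 1091).
Check: 780² = 608400 ≡ 713 (mod 1091). The two roots are 311 and 780.

311, 780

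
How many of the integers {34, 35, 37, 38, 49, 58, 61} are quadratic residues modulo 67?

3

(34/67) = -1 → non-residue.
(35/67) = +1 → QR.
(37/67) = +1 → QR.
(38/67) = -1 → non-residue.
(49/67) = +1 → QR.
(58/67) = -1 → non-residue.
(61/67) = -1 → non-residue.
Total quadratic residues among the 7: 3.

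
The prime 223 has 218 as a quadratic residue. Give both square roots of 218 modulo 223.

21, 202

Since 223 ≡ 3 (mod 4), a square root of 218 is 218^((223+1)/4) = 218^56 mod 223.
Repeated squaring: 218^2≡25, 218^4≡179, 218^8≡152, 218^16≡135, 218^32≡162 (mod 223).
218^56 = 218^(32+16+8) ≡ 202 (mod 223).
Check: 202² = 40804 ≡ 218 (mod 223). The two roots are 21 and 202.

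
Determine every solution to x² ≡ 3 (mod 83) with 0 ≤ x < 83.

13, 70

Since 83 ≡ 3 (mod 4), a square root of 3 is 3^((83+1)/4) = 3^21 mod 83.
Repeated squaring: 3^2≡9, 3^4≡81, 3^8≡4, 3^16≡16 (mod 83).
3^21 = 3^(16+4+1) ≡ 70 (mod 83).
Check: 70² = 4900 ≡ 3 (mod 83). The two roots are 13 and 70.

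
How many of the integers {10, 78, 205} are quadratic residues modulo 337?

(10/337) = -1 → non-residue.
(78/337) = +1 → QR.
(205/337) = -1 → non-residue.
Total quadratic residues among the 3: 1.

1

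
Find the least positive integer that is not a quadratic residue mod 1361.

(2/1361) = +1, so 2 is a residue.
(3/1361) = −1, so 3 is the smallest positive non-residue mod 1361.

3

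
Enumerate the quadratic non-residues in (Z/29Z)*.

Square k = 1,…,14 (k and 29−k give the same square):
1²=1, 2²=4, 3²=9, 4²=16, 5²=25, 6²≡7, 7²≡20, 8²≡6, 9²≡23, 10²≡13, 11²≡5, 12²≡28, 13²≡24, 14²≡22 (mod 29).
The residues are {1, 4, 5, 6, 7, 9, 13, 16, 20, 22, 23, 24, 25, 28}; the non-residues are the remaining 14 nonzero classes.

2,3,8,10,11,12,14,15,17,18,19,21,26,27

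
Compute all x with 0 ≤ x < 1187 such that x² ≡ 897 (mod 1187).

Since 1187 ≡ 3 (mod 4), a square root of 897 is 897^((1187+1)/4) = 897^297 mod 1187.
Repeated squaring: 897^2≡1010, 897^4≡467, 897^8≡868, 897^16≡866, 897^32≡959, 897^64≡943, 897^128≡186, 897^256≡173 (mod 1187).
897^297 = 897^(256+32+8+1) ≡ 569 (mod 1187).
Check: 569² = 323761 ≡ 897 (mod 1187). The two roots are 569 and 618.

569, 618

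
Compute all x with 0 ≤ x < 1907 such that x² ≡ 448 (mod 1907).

Since 1907 ≡ 3 (mod 4), a square root of 448 is 448^((1907+1)/4) = 448^477 mod 1907.
Repeated squaring: 448^2≡469, 448^4≡656, 448^8≡1261, 448^16≡1590, 448^32≡1325, 448^64≡1185, 448^128≡673, 448^256≡970 (mod 1907).
448^477 = 448^(256+128+64+16+8+4+1) ≡ 1051 (mod 1907).
Check: 1051² = 1104601 ≡ 448 (mod 1907). The two roots are 856 and 1051.

856, 1051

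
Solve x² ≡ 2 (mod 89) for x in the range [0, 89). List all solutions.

89 ≡ 1 (mod 4), so we find a root by search.
Trying successive values, 25² = 625 ≡ 2 (mod 89). The other root is 89 − 25 = 64.

25, 64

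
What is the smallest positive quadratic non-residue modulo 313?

5

(2/313) = +1, so 2 is a residue.
(3/313) = +1, so 3 is a residue.
(4/313) = +1, so 4 is a residue.
(5/313) = −1, so 5 is the smallest positive non-residue mod 313.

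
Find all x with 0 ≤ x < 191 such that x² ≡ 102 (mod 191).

22, 169

Since 191 ≡ 3 (mod 4), a square root of 102 is 102^((191+1)/4) = 102^48 mod 191.
Repeated squaring: 102^2≡90, 102^4≡78, 102^8≡163, 102^16≡20, 102^32≡18 (mod 191).
102^48 = 102^(32+16) ≡ 169 (mod 191).
Check: 169² = 28561 ≡ 102 (mod 191). The two roots are 22 and 169.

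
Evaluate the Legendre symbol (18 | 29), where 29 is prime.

Pull out 2: since 29 ≡ 5 (mod 8), (2/29) = -1.
Reciprocity: 9 ≡ 1 and 29 ≡ 1 (mod 4), so (9/29) = +(29/9).
Reduce top mod 9: now compute (2/9).
Pull out 2: since 9 ≡ 1 (mod 8), (2/9) = +1.
Reached (1/9) = 1. Collecting the sign flips along the way, the symbol is -1.

-1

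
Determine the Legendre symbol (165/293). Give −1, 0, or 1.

Reciprocity: 165 ≡ 1 and 293 ≡ 1 (mod 4), so (165/293) = +(293/165).
Reduce top mod 165: now compute (128/165).
Pull out 2^7: since 165 ≡ 5 (mod 8), (2/165) = -1, so (2/165)^7 = -1.
Reached (1/165) = 1. Collecting the sign flips along the way, the symbol is -1.

-1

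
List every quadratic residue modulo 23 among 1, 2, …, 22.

1 2 3 4 6 8 9 12 13 16 18

Square k = 1,…,11 (k and 23−k give the same square):
1²=1, 2²=4, 3²=9, 4²=16, 5²≡2, 6²≡13, 7²≡3, 8²≡18, 9²≡12, 10²≡8, 11²≡6 (mod 23).
So the quadratic residues mod 23 are {1, 2, 3, 4, 6, 8, 9, 12, 13, 16, 18}.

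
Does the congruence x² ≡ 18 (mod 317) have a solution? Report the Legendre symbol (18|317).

-1

Euler's criterion: (18/317) ≡ 18^158 (mod 317).
18^2 ≡ 7 (mod 317)
18^4 ≡ 49 (mod 317)
18^8 ≡ 182 (mod 317)
18^16 ≡ 156 (mod 317)
18^32 ≡ 244 (mod 317)
18^64 ≡ 257 (mod 317)
18^128 ≡ 113 (mod 317)
18^158 = 18^(128+16+8+4+2) ≡ 316 (mod 317).
Result is 316 ≡ −1, so (18/317) = −1.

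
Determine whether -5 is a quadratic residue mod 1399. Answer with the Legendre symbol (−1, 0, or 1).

First reduce: -5 ≡ 1394 (mod 1399).
Pull out 2: since 1399 ≡ 7 (mod 8), (2/1399) = +1.
Reciprocity: 697 ≡ 1 and 1399 ≡ 3 (mod 4), so (697/1399) = +(1399/697).
Reduce top mod 697: now compute (5/697).
Reciprocity: 5 ≡ 1 and 697 ≡ 1 (mod 4), so (5/697) = +(697/5).
Reduce top mod 5: now compute (2/5).
Pull out 2: since 5 ≡ 5 (mod 8), (2/5) = -1.
Reached (1/5) = 1. Collecting the sign flips along the way, the symbol is -1.

-1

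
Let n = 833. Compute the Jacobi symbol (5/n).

-1

Reciprocity: 5 ≡ 1 and 833 ≡ 1 (mod 4), so (5/833) = +(833/5).
Reduce top mod 5: now compute (3/5).
Reciprocity: 3 ≡ 3 and 5 ≡ 1 (mod 4), so (3/5) = +(5/3).
Reduce top mod 3: now compute (2/3).
Pull out 2: since 3 ≡ 3 (mod 8), (2/3) = -1.
Reached (1/3) = 1. Collecting the sign flips along the way, the symbol is -1.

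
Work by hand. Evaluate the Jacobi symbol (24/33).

0

Pull out 2^3: since 33 ≡ 1 (mod 8), (2/33) = +1, so (2/33)^3 = +1.
Reciprocity: 3 ≡ 3 and 33 ≡ 1 (mod 4), so (3/33) = +(33/3).
Reduce top mod 3: now compute (0/3).
Top reduces to 0: gcd > 1, so the symbol is 0.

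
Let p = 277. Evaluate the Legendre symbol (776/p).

First reduce: 776 ≡ 222 (mod 277).
Pull out 2: since 277 ≡ 5 (mod 8), (2/277) = -1.
Reciprocity: 111 ≡ 3 and 277 ≡ 1 (mod 4), so (111/277) = +(277/111).
Reduce top mod 111: now compute (55/111).
Reciprocity: 55 ≡ 3 and 111 ≡ 3 (mod 4), so (55/111) = −(111/55).
Reduce top mod 55: now compute (1/55).
Reached (1/55) = 1. Collecting the sign flips along the way, the symbol is +1.

1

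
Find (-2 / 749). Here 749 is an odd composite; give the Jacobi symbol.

-1

First reduce: -2 ≡ 747 (mod 749).
Reciprocity: 747 ≡ 3 and 749 ≡ 1 (mod 4), so (747/749) = +(749/747).
Reduce top mod 747: now compute (2/747).
Pull out 2: since 747 ≡ 3 (mod 8), (2/747) = -1.
Reached (1/747) = 1. Collecting the sign flips along the way, the symbol is -1.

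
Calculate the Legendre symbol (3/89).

Reciprocity: 3 ≡ 3 and 89 ≡ 1 (mod 4), so (3/89) = +(89/3).
Reduce top mod 3: now compute (2/3).
Pull out 2: since 3 ≡ 3 (mod 8), (2/3) = -1.
Reached (1/3) = 1. Collecting the sign flips along the way, the symbol is -1.

-1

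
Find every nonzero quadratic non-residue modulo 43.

2 3 5 7 8 12 18 19 20 22 26 27 28 29 30 32 33 34 37 39 42

Square k = 1,…,21 (k and 43−k give the same square):
1²=1, 2²=4, 3²=9, 4²=16, 5²=25, 6²=36, 7²≡6, 8²≡21, 9²≡38, 10²≡14, 11²≡35, 12²≡15, 13²≡40, 14²≡24, 15²≡10, 16²≡41, 17²≡31, 18²≡23, 19²≡17, 20²≡13, 21²≡11 (mod 43).
The residues are {1, 4, 6, 9, 10, 11, 13, 14, 15, 16, 17, 21, 23, 24, 25, 31, 35, 36, 38, 40, 41}; the non-residues are the remaining 21 nonzero classes.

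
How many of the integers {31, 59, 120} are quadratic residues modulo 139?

(31/139) = +1 → QR.
(59/139) = -1 → non-residue.
(120/139) = +1 → QR.
Total quadratic residues among the 3: 2.

2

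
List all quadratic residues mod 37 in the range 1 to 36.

1,3,4,7,9,10,11,12,16,21,25,26,27,28,30,33,34,36

Square k = 1,…,18 (k and 37−k give the same square):
1²=1, 2²=4, 3²=9, 4²=16, 5²=25, 6²=36, 7²≡12, 8²≡27, 9²≡7, 10²≡26, 11²≡10, 12²≡33, 13²≡21, 14²≡11, 15²≡3, 16²≡34, 17²≡30, 18²≡28 (mod 37).
So the quadratic residues mod 37 are {1, 3, 4, 7, 9, 10, 11, 12, 16, 21, 25, 26, 27, 28, 30, 33, 34, 36}.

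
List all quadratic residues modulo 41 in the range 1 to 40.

1,2,4,5,8,9,10,16,18,20,21,23,25,31,32,33,36,37,39,40

Square k = 1,…,20 (k and 41−k give the same square):
1²=1, 2²=4, 3²=9, 4²=16, 5²=25, 6²=36, 7²≡8, 8²≡23, 9²≡40, 10²≡18, 11²≡39, 12²≡21, 13²≡5, 14²≡32, 15²≡20, 16²≡10, 17²≡2, 18²≡37, 19²≡33, 20²≡31 (mod 41).
So the quadratic residues mod 41 are {1, 2, 4, 5, 8, 9, 10, 16, 18, 20, 21, 23, 25, 31, 32, 33, 36, 37, 39, 40}.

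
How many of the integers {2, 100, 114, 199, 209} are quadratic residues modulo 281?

(2/281) = +1 → QR.
(100/281) = +1 → QR.
(114/281) = +1 → QR.
(199/281) = -1 → non-residue.
(209/281) = +1 → QR.
Total quadratic residues among the 5: 4.

4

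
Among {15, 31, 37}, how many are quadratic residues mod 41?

2

(15/41) = -1 → non-residue.
(31/41) = +1 → QR.
(37/41) = +1 → QR.
Total quadratic residues among the 3: 2.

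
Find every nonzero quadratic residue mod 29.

Square k = 1,…,14 (k and 29−k give the same square):
1²=1, 2²=4, 3²=9, 4²=16, 5²=25, 6²≡7, 7²≡20, 8²≡6, 9²≡23, 10²≡13, 11²≡5, 12²≡28, 13²≡24, 14²≡22 (mod 29).
So the quadratic residues mod 29 are {1, 4, 5, 6, 7, 9, 13, 16, 20, 22, 23, 24, 25, 28}.

1,4,5,6,7,9,13,16,20,22,23,24,25,28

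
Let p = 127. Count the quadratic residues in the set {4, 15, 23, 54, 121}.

(4/127) = +1 → QR.
(15/127) = +1 → QR.
(23/127) = -1 → non-residue.
(54/127) = -1 → non-residue.
(121/127) = +1 → QR.
Total quadratic residues among the 5: 3.

3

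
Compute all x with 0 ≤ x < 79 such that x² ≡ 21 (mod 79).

10, 69

Since 79 ≡ 3 (mod 4), a square root of 21 is 21^((79+1)/4) = 21^20 mod 79.
Repeated squaring: 21^2≡46, 21^4≡62, 21^8≡52, 21^16≡18 (mod 79).
21^20 = 21^(16+4) ≡ 10 (mod 79).
Check: 10² = 100 ≡ 21 (mod 79). The two roots are 10 and 69.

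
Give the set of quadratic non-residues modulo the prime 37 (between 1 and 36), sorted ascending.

Square k = 1,…,18 (k and 37−k give the same square):
1²=1, 2²=4, 3²=9, 4²=16, 5²=25, 6²=36, 7²≡12, 8²≡27, 9²≡7, 10²≡26, 11²≡10, 12²≡33, 13²≡21, 14²≡11, 15²≡3, 16²≡34, 17²≡30, 18²≡28 (mod 37).
The residues are {1, 3, 4, 7, 9, 10, 11, 12, 16, 21, 25, 26, 27, 28, 30, 33, 34, 36}; the non-residues are the remaining 18 nonzero classes.

2,5,6,8,13,14,15,17,18,19,20,22,23,24,29,31,32,35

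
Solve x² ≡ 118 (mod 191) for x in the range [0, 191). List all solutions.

51, 140

Since 191 ≡ 3 (mod 4), a square root of 118 is 118^((191+1)/4) = 118^48 mod 191.
Repeated squaring: 118^2≡172, 118^4≡170, 118^8≡59, 118^16≡43, 118^32≡130 (mod 191).
118^48 = 118^(32+16) ≡ 51 (mod 191).
Check: 51² = 2601 ≡ 118 (mod 191). The two roots are 51 and 140.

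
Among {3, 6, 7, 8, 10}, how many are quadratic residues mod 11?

(3/11) = +1 → QR.
(6/11) = -1 → non-residue.
(7/11) = -1 → non-residue.
(8/11) = -1 → non-residue.
(10/11) = -1 → non-residue.
Total quadratic residues among the 5: 1.

1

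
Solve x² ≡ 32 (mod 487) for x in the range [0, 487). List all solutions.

Since 487 ≡ 3 (mod 4), a square root of 32 is 32^((487+1)/4) = 32^122 mod 487.
Repeated squaring: 32^2≡50, 32^4≡65, 32^8≡329, 32^16≡127, 32^32≡58, 32^64≡442 (mod 487).
32^122 = 32^(64+32+16+8+2) ≡ 364 (mod 487).
Check: 364² = 132496 ≡ 32 (mod 487). The two roots are 123 and 364.

123, 364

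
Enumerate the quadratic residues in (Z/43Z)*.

1,4,6,9,10,11,13,14,15,16,17,21,23,24,25,31,35,36,38,40,41

Square k = 1,…,21 (k and 43−k give the same square):
1²=1, 2²=4, 3²=9, 4²=16, 5²=25, 6²=36, 7²≡6, 8²≡21, 9²≡38, 10²≡14, 11²≡35, 12²≡15, 13²≡40, 14²≡24, 15²≡10, 16²≡41, 17²≡31, 18²≡23, 19²≡17, 20²≡13, 21²≡11 (mod 43).
So the quadratic residues mod 43 are {1, 4, 6, 9, 10, 11, 13, 14, 15, 16, 17, 21, 23, 24, 25, 31, 35, 36, 38, 40, 41}.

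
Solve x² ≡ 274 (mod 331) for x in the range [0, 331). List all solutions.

85, 246

Since 331 ≡ 3 (mod 4), a square root of 274 is 274^((331+1)/4) = 274^83 mod 331.
Repeated squaring: 274^2≡270, 274^4≡80, 274^8≡111, 274^16≡74, 274^32≡180, 274^64≡293 (mod 331).
274^83 = 274^(64+16+2+1) ≡ 85 (mod 331).
Check: 85² = 7225 ≡ 274 (mod 331). The two roots are 85 and 246.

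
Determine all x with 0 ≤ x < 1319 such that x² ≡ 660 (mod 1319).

392, 927

Since 1319 ≡ 3 (mod 4), a square root of 660 is 660^((1319+1)/4) = 660^330 mod 1319.
Repeated squaring: 660^2≡330, 660^4≡742, 660^8≡541, 660^16≡1182, 660^32≡303, 660^64≡798, 660^128≡1046, 660^256≡665 (mod 1319).
660^330 = 660^(256+64+8+2) ≡ 392 (mod 1319).
Check: 392² = 153664 ≡ 660 (mod 1319). The two roots are 392 and 927.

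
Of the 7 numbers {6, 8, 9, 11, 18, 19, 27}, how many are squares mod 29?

2

(6/29) = +1 → QR.
(8/29) = -1 → non-residue.
(9/29) = +1 → QR.
(11/29) = -1 → non-residue.
(18/29) = -1 → non-residue.
(19/29) = -1 → non-residue.
(27/29) = -1 → non-residue.
Total quadratic residues among the 7: 2.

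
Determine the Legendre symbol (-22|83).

Euler's criterion: (-22/83) ≡ 61^41 (mod 83).
61^2 ≡ 69 (mod 83)
61^4 ≡ 30 (mod 83)
61^8 ≡ 70 (mod 83)
61^16 ≡ 3 (mod 83)
61^32 ≡ 9 (mod 83)
61^41 = 61^(32+8+1) ≡ 1 (mod 83).
Result is 1, so (-22/83) = 1.

1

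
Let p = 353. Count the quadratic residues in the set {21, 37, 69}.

1

(21/353) = +1 → QR.
(37/353) = -1 → non-residue.
(69/353) = -1 → non-residue.
Total quadratic residues among the 3: 1.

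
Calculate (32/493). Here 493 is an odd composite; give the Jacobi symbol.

-1

Pull out 2^5: since 493 ≡ 5 (mod 8), (2/493) = -1, so (2/493)^5 = -1.
Reached (1/493) = 1. Collecting the sign flips along the way, the symbol is -1.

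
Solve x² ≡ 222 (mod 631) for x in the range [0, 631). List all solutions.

244, 387

Since 631 ≡ 3 (mod 4), a square root of 222 is 222^((631+1)/4) = 222^158 mod 631.
Repeated squaring: 222^2≡66, 222^4≡570, 222^8≡566, 222^16≡439, 222^32≡266, 222^64≡84, 222^128≡115 (mod 631).
222^158 = 222^(128+16+8+4+2) ≡ 387 (mod 631).
Check: 387² = 149769 ≡ 222 (mod 631). The two roots are 244 and 387.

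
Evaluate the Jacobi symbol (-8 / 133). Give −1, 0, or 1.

First reduce: -8 ≡ 125 (mod 133).
Reciprocity: 125 ≡ 1 and 133 ≡ 1 (mod 4), so (125/133) = +(133/125).
Reduce top mod 125: now compute (8/125).
Pull out 2^3: since 125 ≡ 5 (mod 8), (2/125) = -1, so (2/125)^3 = -1.
Reached (1/125) = 1. Collecting the sign flips along the way, the symbol is -1.

-1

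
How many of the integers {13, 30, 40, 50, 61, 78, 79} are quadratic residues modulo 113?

(13/113) = +1 → QR.
(30/113) = +1 → QR.
(40/113) = -1 → non-residue.
(50/113) = +1 → QR.
(61/113) = +1 → QR.
(78/113) = -1 → non-residue.
(79/113) = -1 → non-residue.
Total quadratic residues among the 7: 4.

4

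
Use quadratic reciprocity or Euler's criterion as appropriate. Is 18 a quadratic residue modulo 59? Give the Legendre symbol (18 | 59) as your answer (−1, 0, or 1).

-1

Pull out 2: since 59 ≡ 3 (mod 8), (2/59) = -1.
Reciprocity: 9 ≡ 1 and 59 ≡ 3 (mod 4), so (9/59) = +(59/9).
Reduce top mod 9: now compute (5/9).
Reciprocity: 5 ≡ 1 and 9 ≡ 1 (mod 4), so (5/9) = +(9/5).
Reduce top mod 5: now compute (4/5).
Pull out 2^2: since 5 ≡ 5 (mod 8), (2/5) = -1, so (2/5)^2 = +1.
Reached (1/5) = 1. Collecting the sign flips along the way, the symbol is -1.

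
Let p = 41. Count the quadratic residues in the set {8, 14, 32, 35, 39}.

3

(8/41) = +1 → QR.
(14/41) = -1 → non-residue.
(32/41) = +1 → QR.
(35/41) = -1 → non-residue.
(39/41) = +1 → QR.
Total quadratic residues among the 5: 3.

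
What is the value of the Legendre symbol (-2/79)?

-1

First reduce: -2 ≡ 77 (mod 79).
Reciprocity: 77 ≡ 1 and 79 ≡ 3 (mod 4), so (77/79) = +(79/77).
Reduce top mod 77: now compute (2/77).
Pull out 2: since 77 ≡ 5 (mod 8), (2/77) = -1.
Reached (1/77) = 1. Collecting the sign flips along the way, the symbol is -1.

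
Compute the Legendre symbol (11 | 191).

-1

Reciprocity: 11 ≡ 3 and 191 ≡ 3 (mod 4), so (11/191) = −(191/11).
Reduce top mod 11: now compute (4/11).
Pull out 2^2: since 11 ≡ 3 (mod 8), (2/11) = -1, so (2/11)^2 = +1.
Reached (1/11) = 1. Collecting the sign flips along the way, the symbol is -1.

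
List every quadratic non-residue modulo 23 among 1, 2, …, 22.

5,7,10,11,14,15,17,19,20,21,22

Square k = 1,…,11 (k and 23−k give the same square):
1²=1, 2²=4, 3²=9, 4²=16, 5²≡2, 6²≡13, 7²≡3, 8²≡18, 9²≡12, 10²≡8, 11²≡6 (mod 23).
The residues are {1, 2, 3, 4, 6, 8, 9, 12, 13, 16, 18}; the non-residues are the remaining 11 nonzero classes.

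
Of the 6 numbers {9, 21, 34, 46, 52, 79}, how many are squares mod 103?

(9/103) = +1 → QR.
(21/103) = -1 → non-residue.
(34/103) = +1 → QR.
(46/103) = +1 → QR.
(52/103) = +1 → QR.
(79/103) = +1 → QR.
Total quadratic residues among the 6: 5.

5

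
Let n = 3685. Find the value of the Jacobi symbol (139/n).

Reciprocity: 139 ≡ 3 and 3685 ≡ 1 (mod 4), so (139/3685) = +(3685/139).
Reduce top mod 139: now compute (71/139).
Reciprocity: 71 ≡ 3 and 139 ≡ 3 (mod 4), so (71/139) = −(139/71).
Reduce top mod 71: now compute (68/71).
Pull out 2^2: since 71 ≡ 7 (mod 8), (2/71) = +1, so (2/71)^2 = +1.
Reciprocity: 17 ≡ 1 and 71 ≡ 3 (mod 4), so (17/71) = +(71/17).
Reduce top mod 17: now compute (3/17).
Reciprocity: 3 ≡ 3 and 17 ≡ 1 (mod 4), so (3/17) = +(17/3).
Reduce top mod 3: now compute (2/3).
Pull out 2: since 3 ≡ 3 (mod 8), (2/3) = -1.
Reached (1/3) = 1. Collecting the sign flips along the way, the symbol is +1.

1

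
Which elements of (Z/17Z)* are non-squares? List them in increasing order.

3, 5, 6, 7, 10, 11, 12, 14

Square k = 1,…,8 (k and 17−k give the same square):
1²=1, 2²=4, 3²=9, 4²=16, 5²≡8, 6²≡2, 7²≡15, 8²≡13 (mod 17).
The residues are {1, 2, 4, 8, 9, 13, 15, 16}; the non-residues are the remaining 8 nonzero classes.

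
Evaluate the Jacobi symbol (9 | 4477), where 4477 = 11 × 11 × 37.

Reciprocity: 9 ≡ 1 and 4477 ≡ 1 (mod 4), so (9/4477) = +(4477/9).
Reduce top mod 9: now compute (4/9).
Pull out 2^2: since 9 ≡ 1 (mod 8), (2/9) = +1, so (2/9)^2 = +1.
Reached (1/9) = 1. Collecting the sign flips along the way, the symbol is +1.

1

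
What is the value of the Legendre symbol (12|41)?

-1

Pull out 2^2: since 41 ≡ 1 (mod 8), (2/41) = +1, so (2/41)^2 = +1.
Reciprocity: 3 ≡ 3 and 41 ≡ 1 (mod 4), so (3/41) = +(41/3).
Reduce top mod 3: now compute (2/3).
Pull out 2: since 3 ≡ 3 (mod 8), (2/3) = -1.
Reached (1/3) = 1. Collecting the sign flips along the way, the symbol is -1.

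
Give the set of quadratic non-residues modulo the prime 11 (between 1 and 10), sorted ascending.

Square k = 1,…,5 (k and 11−k give the same square):
1²=1, 2²=4, 3²=9, 4²≡5, 5²≡3 (mod 11).
The residues are {1, 3, 4, 5, 9}; the non-residues are the remaining 5 nonzero classes.

2 6 7 8 10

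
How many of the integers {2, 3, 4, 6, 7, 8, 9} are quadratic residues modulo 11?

3

(2/11) = -1 → non-residue.
(3/11) = +1 → QR.
(4/11) = +1 → QR.
(6/11) = -1 → non-residue.
(7/11) = -1 → non-residue.
(8/11) = -1 → non-residue.
(9/11) = +1 → QR.
Total quadratic residues among the 7: 3.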